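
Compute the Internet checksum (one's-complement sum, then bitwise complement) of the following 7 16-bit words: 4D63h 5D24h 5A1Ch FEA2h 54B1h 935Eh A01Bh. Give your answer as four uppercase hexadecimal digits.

748D

One's-complement addition (fold any carry out of bit 15 back into bit 0):
  0x4D63 + 0x5D24 = 0x0AA87
  0xAA87 + 0x5A1C = 0x104A3 → wrap carry → 0x04A4
  0x04A4 + 0xFEA2 = 0x10346 → wrap carry → 0x0347
  0x0347 + 0x54B1 = 0x057F8
  0x57F8 + 0x935E = 0x0EB56
  0xEB56 + 0xA01B = 0x18B71 → wrap carry → 0x8B72
One's-complement sum = 0x8B72.
Checksum = ~0x8B72 & 0xFFFF = 0x748D.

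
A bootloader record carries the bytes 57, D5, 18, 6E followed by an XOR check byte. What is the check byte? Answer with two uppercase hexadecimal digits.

F4

XOR the bytes together:
  start with 0x57
  0x57 ⊕ 0xD5 = 0x82
  0x82 ⊕ 0x18 = 0x9A
  0x9A ⊕ 0x6E = 0xF4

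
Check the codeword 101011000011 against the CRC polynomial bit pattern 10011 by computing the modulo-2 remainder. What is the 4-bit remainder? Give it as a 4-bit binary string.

0000

Modulo-2 division of 101011000011 by 10011:
  pos 0: 10101 XOR 10011 = 00110
  pos 2: 11010 XOR 10011 = 01001
  pos 3: 10010 XOR 10011 = 00001
  pos 7: 10011 XOR 10011 = 00000
Remainder = 0000 (zero — the frame passes the CRC check).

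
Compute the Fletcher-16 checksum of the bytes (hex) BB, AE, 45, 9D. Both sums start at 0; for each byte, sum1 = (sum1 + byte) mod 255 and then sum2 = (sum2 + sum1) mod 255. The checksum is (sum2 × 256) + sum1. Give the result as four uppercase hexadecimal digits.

Running sums (mod 255):
  after byte 0 (BB): sum1=187, sum2=187
  after byte 1 (AE): sum1=106, sum2=38
  after byte 2 (45): sum1=175, sum2=213
  after byte 3 (9D): sum1=77, sum2=35
Checksum = sum2·256 + sum1 = 35·256 + 77 = 9037 = 0x234D.

234D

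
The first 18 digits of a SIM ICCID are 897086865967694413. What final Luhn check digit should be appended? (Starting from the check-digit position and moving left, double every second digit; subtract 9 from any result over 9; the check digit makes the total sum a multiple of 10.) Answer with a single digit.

5

Partial digits right→left: 3 1 4 4 9 6 7 6 9 5 6 8 6 8 0 7 9 8
Double every second digit counting from the check-digit position (so the 1st, 3rd, 5th, ... of the partial from the right).
  doubled (with −9 where >9): 6 8 9 5 9 3 3 0 9 → sum 52
  kept as-is: 1 4 6 6 5 8 8 7 8 → sum 53
Total = 52 + 53 = 105.
Check digit = (10 − (105 mod 10)) mod 10 = 5.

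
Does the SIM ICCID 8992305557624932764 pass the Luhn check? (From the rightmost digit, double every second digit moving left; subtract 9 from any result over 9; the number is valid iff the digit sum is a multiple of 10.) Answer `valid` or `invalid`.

From the right, keep odd positions and double even positions (subtract 9 from any doubled value over 9):
  doubled (positions 2,4,...): 3 4 9 4 5 1 0 4 9 → sum 39
  kept (positions 1,3,...): 4 7 3 4 6 5 5 3 9 8 → sum 54
Total = 93.
93 mod 10 = 3, so the number is invalid.

invalid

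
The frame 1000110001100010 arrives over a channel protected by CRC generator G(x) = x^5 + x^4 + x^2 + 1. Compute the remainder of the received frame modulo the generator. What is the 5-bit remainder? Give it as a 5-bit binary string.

Modulo-2 division of 1000110001100010 by 110101:
  pos 0: 100011 XOR 110101 = 010110
  pos 1: 101100 XOR 110101 = 011001
  pos 2: 110010 XOR 110101 = 000111
  pos 5: 111011 XOR 110101 = 001110
  pos 7: 111000 XOR 110101 = 001101
  pos 9: 110101 XOR 110101 = 000000
Remainder = 00000 (zero — the frame passes the CRC check).

00000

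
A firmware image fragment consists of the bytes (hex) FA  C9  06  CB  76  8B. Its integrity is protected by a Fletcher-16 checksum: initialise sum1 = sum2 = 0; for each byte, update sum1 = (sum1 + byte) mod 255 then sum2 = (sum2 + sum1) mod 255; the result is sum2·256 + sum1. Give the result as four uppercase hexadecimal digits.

Running sums (mod 255):
  after byte 0 (FA): sum1=250, sum2=250
  after byte 1 (C9): sum1=196, sum2=191
  after byte 2 (06): sum1=202, sum2=138
  after byte 3 (CB): sum1=150, sum2=33
  after byte 4 (76): sum1=13, sum2=46
  after byte 5 (8B): sum1=152, sum2=198
Checksum = sum2·256 + sum1 = 198·256 + 152 = 50840 = 0xC698.

C698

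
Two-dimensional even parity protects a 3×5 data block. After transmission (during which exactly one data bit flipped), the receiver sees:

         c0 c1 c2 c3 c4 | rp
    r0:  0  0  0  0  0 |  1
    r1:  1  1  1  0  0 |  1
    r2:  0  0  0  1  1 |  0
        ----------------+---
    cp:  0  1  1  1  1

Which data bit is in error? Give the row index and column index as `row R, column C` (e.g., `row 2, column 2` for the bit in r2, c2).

Recompute each row's even parity and compare to rp:
  r0: data parity 0, sent rp 1 → mismatch
  r1: data parity 1, sent rp 1 → ok
  r2: data parity 0, sent rp 0 → ok
Recompute each column's even parity and compare to cp:
  c0: data parity 1, sent cp 0 → mismatch
  c1: data parity 1, sent cp 1 → ok
  c2: data parity 1, sent cp 1 → ok
  c3: data parity 1, sent cp 1 → ok
  c4: data parity 1, sent cp 1 → ok
Exactly one row (r0) and one column (c0) fail → the flipped bit is at their intersection.

row 0, column 0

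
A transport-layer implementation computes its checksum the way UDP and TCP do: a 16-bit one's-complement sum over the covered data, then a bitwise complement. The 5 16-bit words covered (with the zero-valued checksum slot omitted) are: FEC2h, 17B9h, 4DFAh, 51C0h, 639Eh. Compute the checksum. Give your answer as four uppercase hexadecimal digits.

E62A

One's-complement addition (fold any carry out of bit 15 back into bit 0):
  0xFEC2 + 0x17B9 = 0x1167B → wrap carry → 0x167C
  0x167C + 0x4DFA = 0x06476
  0x6476 + 0x51C0 = 0x0B636
  0xB636 + 0x639E = 0x119D4 → wrap carry → 0x19D5
One's-complement sum = 0x19D5.
Checksum = ~0x19D5 & 0xFFFF = 0xE62A.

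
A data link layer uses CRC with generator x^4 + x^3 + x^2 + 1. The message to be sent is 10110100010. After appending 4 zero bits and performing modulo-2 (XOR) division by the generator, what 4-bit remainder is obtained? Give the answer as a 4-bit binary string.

1000

Append 4 zeros: 101101000100000. Divide by 11101 (XOR where the leading bit is 1):
  pos 0: 10110 XOR 11101 = 01011
  pos 1: 10111 XOR 11101 = 01010
  pos 2: 10100 XOR 11101 = 01001
  pos 3: 10010 XOR 11101 = 01111
  pos 4: 11110 XOR 11101 = 00011
  pos 7: 11100 XOR 11101 = 00001
Remainder (last 4 bits) = 1000. This is the CRC / FCS.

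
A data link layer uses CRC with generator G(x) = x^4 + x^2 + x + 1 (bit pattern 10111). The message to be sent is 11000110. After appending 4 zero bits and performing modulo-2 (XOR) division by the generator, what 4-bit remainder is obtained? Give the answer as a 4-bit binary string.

Append 4 zeros: 110001100000. Divide by 10111 (XOR where the leading bit is 1):
  pos 0: 11000 XOR 10111 = 01111
  pos 1: 11111 XOR 10111 = 01000
  pos 2: 10001 XOR 10111 = 00110
  pos 4: 11000 XOR 10111 = 01111
  pos 5: 11110 XOR 10111 = 01001
  pos 6: 10010 XOR 10111 = 00101
Remainder (last 4 bits) = 1010. This is the CRC / FCS.

1010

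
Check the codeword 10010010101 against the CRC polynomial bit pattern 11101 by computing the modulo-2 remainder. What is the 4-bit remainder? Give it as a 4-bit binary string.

Modulo-2 division of 10010010101 by 11101:
  pos 0: 10010 XOR 11101 = 01111
  pos 1: 11110 XOR 11101 = 00011
  pos 4: 11101 XOR 11101 = 00000
Remainder = 0001 (nonzero — an error is detected).

0001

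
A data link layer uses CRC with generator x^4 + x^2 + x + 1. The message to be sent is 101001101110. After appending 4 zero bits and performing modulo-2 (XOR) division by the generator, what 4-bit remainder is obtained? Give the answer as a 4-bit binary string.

0001

Append 4 zeros: 1010011011100000. Divide by 10111 (XOR where the leading bit is 1):
  pos 0: 10100 XOR 10111 = 00011
  pos 3: 11110 XOR 10111 = 01001
  pos 4: 10011 XOR 10111 = 00100
  pos 6: 10011 XOR 10111 = 00100
  pos 8: 10000 XOR 10111 = 00111
  pos 10: 11100 XOR 10111 = 01011
  pos 11: 10110 XOR 10111 = 00001
Remainder (last 4 bits) = 0001. This is the CRC / FCS.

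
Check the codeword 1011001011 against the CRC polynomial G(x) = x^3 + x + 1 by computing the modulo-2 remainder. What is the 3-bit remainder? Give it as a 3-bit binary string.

Modulo-2 division of 1011001011 by 1011:
  pos 0: 1011 XOR 1011 = 0000
  pos 6: 1011 XOR 1011 = 0000
Remainder = 000 (zero — the frame passes the CRC check).

000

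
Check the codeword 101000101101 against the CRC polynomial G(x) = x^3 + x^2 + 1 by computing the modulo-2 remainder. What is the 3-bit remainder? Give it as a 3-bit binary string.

000

Modulo-2 division of 101000101101 by 1101:
  pos 0: 1010 XOR 1101 = 0111
  pos 1: 1110 XOR 1101 = 0011
  pos 3: 1101 XOR 1101 = 0000
  pos 8: 1101 XOR 1101 = 0000
Remainder = 000 (zero — the frame passes the CRC check).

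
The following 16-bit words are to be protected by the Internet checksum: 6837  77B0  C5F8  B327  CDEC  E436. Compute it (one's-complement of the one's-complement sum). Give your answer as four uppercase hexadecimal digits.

One's-complement addition (fold any carry out of bit 15 back into bit 0):
  0x6837 + 0x77B0 = 0x0DFE7
  0xDFE7 + 0xC5F8 = 0x1A5DF → wrap carry → 0xA5E0
  0xA5E0 + 0xB327 = 0x15907 → wrap carry → 0x5908
  0x5908 + 0xCDEC = 0x126F4 → wrap carry → 0x26F5
  0x26F5 + 0xE436 = 0x10B2B → wrap carry → 0x0B2C
One's-complement sum = 0x0B2C.
Checksum = ~0x0B2C & 0xFFFF = 0xF4D3.

F4D3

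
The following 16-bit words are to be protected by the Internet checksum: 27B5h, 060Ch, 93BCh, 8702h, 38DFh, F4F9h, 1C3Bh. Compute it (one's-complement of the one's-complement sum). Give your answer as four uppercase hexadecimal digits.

6D6B

One's-complement addition (fold any carry out of bit 15 back into bit 0):
  0x27B5 + 0x060C = 0x02DC1
  0x2DC1 + 0x93BC = 0x0C17D
  0xC17D + 0x8702 = 0x1487F → wrap carry → 0x4880
  0x4880 + 0x38DF = 0x0815F
  0x815F + 0xF4F9 = 0x17658 → wrap carry → 0x7659
  0x7659 + 0x1C3B = 0x09294
One's-complement sum = 0x9294.
Checksum = ~0x9294 & 0xFFFF = 0x6D6B.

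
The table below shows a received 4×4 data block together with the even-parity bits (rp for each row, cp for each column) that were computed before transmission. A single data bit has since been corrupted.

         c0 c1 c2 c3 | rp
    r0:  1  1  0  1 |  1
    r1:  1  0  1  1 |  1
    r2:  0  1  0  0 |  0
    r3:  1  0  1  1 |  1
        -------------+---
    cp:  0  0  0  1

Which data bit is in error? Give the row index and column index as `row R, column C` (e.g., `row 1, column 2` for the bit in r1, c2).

row 2, column 0

Recompute each row's even parity and compare to rp:
  r0: data parity 1, sent rp 1 → ok
  r1: data parity 1, sent rp 1 → ok
  r2: data parity 1, sent rp 0 → mismatch
  r3: data parity 1, sent rp 1 → ok
Recompute each column's even parity and compare to cp:
  c0: data parity 1, sent cp 0 → mismatch
  c1: data parity 0, sent cp 0 → ok
  c2: data parity 0, sent cp 0 → ok
  c3: data parity 1, sent cp 1 → ok
Exactly one row (r2) and one column (c0) fail → the flipped bit is at their intersection.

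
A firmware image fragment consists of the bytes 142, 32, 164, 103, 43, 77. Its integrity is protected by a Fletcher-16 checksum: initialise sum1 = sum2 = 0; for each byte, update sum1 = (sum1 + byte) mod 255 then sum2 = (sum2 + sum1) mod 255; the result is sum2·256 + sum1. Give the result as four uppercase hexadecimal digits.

6433

Running sums (mod 255):
  after byte 0 (142): sum1=142, sum2=142
  after byte 1 (32): sum1=174, sum2=61
  after byte 2 (164): sum1=83, sum2=144
  after byte 3 (103): sum1=186, sum2=75
  after byte 4 (43): sum1=229, sum2=49
  after byte 5 (77): sum1=51, sum2=100
Checksum = sum2·256 + sum1 = 100·256 + 51 = 25651 = 0x6433.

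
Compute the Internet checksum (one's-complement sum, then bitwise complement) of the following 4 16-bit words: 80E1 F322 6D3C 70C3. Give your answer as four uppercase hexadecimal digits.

ADFB

One's-complement addition (fold any carry out of bit 15 back into bit 0):
  0x80E1 + 0xF322 = 0x17403 → wrap carry → 0x7404
  0x7404 + 0x6D3C = 0x0E140
  0xE140 + 0x70C3 = 0x15203 → wrap carry → 0x5204
One's-complement sum = 0x5204.
Checksum = ~0x5204 & 0xFFFF = 0xADFB.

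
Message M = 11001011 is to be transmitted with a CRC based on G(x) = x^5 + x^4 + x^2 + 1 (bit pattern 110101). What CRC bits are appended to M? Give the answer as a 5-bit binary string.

Append 5 zeros: 1100101100000. Divide by 110101 (XOR where the leading bit is 1):
  pos 0: 110010 XOR 110101 = 000111
  pos 3: 111110 XOR 110101 = 001011
  pos 5: 101100 XOR 110101 = 011001
  pos 6: 110010 XOR 110101 = 000111
Remainder (last 5 bits) = 01110. This is the CRC / FCS.

01110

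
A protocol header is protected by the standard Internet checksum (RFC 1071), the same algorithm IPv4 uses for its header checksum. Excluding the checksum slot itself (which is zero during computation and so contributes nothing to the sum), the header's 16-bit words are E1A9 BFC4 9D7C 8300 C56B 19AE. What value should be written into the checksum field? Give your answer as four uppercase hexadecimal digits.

5EFA

One's-complement addition (fold any carry out of bit 15 back into bit 0):
  0xE1A9 + 0xBFC4 = 0x1A16D → wrap carry → 0xA16E
  0xA16E + 0x9D7C = 0x13EEA → wrap carry → 0x3EEB
  0x3EEB + 0x8300 = 0x0C1EB
  0xC1EB + 0xC56B = 0x18756 → wrap carry → 0x8757
  0x8757 + 0x19AE = 0x0A105
One's-complement sum = 0xA105.
Checksum = ~0xA105 & 0xFFFF = 0x5EFA.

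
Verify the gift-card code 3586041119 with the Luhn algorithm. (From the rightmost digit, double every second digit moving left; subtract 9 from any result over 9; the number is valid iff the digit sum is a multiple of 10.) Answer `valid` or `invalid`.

invalid

From the right, keep odd positions and double even positions (subtract 9 from any doubled value over 9):
  doubled (positions 2,4,...): 2 2 0 7 6 → sum 17
  kept (positions 1,3,...): 9 1 4 6 5 → sum 25
Total = 42.
42 mod 10 = 2, so the number is invalid.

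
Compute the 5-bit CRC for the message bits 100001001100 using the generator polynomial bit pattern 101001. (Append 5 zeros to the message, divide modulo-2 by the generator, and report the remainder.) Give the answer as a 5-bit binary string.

10100

Append 5 zeros: 10000100110000000. Divide by 101001 (XOR where the leading bit is 1):
  pos 0: 100001 XOR 101001 = 001000
  pos 2: 100000 XOR 101001 = 001001
  pos 4: 100111 XOR 101001 = 001110
  pos 6: 111000 XOR 101001 = 010001
  pos 7: 100010 XOR 101001 = 001011
  pos 9: 101100 XOR 101001 = 000101
Remainder (last 5 bits) = 10100. This is the CRC / FCS.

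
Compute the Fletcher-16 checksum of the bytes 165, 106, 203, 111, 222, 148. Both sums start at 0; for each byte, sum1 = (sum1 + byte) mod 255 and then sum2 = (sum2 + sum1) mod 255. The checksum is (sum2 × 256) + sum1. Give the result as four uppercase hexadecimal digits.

C5BE

Running sums (mod 255):
  after byte 0 (165): sum1=165, sum2=165
  after byte 1 (106): sum1=16, sum2=181
  after byte 2 (203): sum1=219, sum2=145
  after byte 3 (111): sum1=75, sum2=220
  after byte 4 (222): sum1=42, sum2=7
  after byte 5 (148): sum1=190, sum2=197
Checksum = sum2·256 + sum1 = 197·256 + 190 = 50622 = 0xC5BE.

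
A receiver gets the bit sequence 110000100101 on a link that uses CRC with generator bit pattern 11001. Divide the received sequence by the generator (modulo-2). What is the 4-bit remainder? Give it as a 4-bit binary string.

1001

Modulo-2 division of 110000100101 by 11001:
  pos 0: 11000 XOR 11001 = 00001
  pos 4: 10100 XOR 11001 = 01101
  pos 5: 11011 XOR 11001 = 00010
Remainder = 1001 (nonzero — an error is detected).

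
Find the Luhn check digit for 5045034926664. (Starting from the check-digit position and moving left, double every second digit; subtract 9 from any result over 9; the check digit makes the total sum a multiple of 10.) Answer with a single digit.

9

Partial digits right→left: 4 6 6 6 2 9 4 3 0 5 4 0 5
Double every second digit counting from the check-digit position (so the 1st, 3rd, 5th, ... of the partial from the right).
  doubled (with −9 where >9): 8 3 4 8 0 8 1 → sum 32
  kept as-is: 6 6 9 3 5 0 → sum 29
Total = 32 + 29 = 61.
Check digit = (10 − (61 mod 10)) mod 10 = 9.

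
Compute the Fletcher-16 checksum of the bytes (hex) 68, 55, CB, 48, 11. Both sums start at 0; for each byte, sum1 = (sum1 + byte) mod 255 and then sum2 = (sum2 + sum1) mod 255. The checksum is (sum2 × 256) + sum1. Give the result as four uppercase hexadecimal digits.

Running sums (mod 255):
  after byte 0 (68): sum1=104, sum2=104
  after byte 1 (55): sum1=189, sum2=38
  after byte 2 (CB): sum1=137, sum2=175
  after byte 3 (48): sum1=209, sum2=129
  after byte 4 (11): sum1=226, sum2=100
Checksum = sum2·256 + sum1 = 100·256 + 226 = 25826 = 0x64E2.

64E2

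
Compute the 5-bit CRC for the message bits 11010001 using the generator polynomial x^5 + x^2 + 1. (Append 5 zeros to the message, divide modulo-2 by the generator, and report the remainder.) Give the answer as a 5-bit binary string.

Append 5 zeros: 1101000100000. Divide by 100101 (XOR where the leading bit is 1):
  pos 0: 110100 XOR 100101 = 010001
  pos 1: 100010 XOR 100101 = 000111
  pos 4: 111100 XOR 100101 = 011001
  pos 5: 110010 XOR 100101 = 010111
  pos 6: 101110 XOR 100101 = 001011
Remainder (last 5 bits) = 10110. This is the CRC / FCS.

10110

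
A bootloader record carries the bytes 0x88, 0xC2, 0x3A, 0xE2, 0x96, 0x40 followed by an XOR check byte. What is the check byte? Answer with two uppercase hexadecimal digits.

XOR the bytes together:
  start with 0x88
  0x88 ⊕ 0xC2 = 0x4A
  0x4A ⊕ 0x3A = 0x70
  0x70 ⊕ 0xE2 = 0x92
  0x92 ⊕ 0x96 = 0x04
  0x04 ⊕ 0x40 = 0x44

44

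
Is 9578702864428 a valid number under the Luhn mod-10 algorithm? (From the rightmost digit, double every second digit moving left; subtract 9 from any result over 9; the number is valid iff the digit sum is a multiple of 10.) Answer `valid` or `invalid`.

From the right, keep odd positions and double even positions (subtract 9 from any doubled value over 9):
  doubled (positions 2,4,...): 4 8 7 0 7 1 → sum 27
  kept (positions 1,3,...): 8 4 6 2 7 7 9 → sum 43
Total = 70.
70 mod 10 = 0, so the number is valid.

valid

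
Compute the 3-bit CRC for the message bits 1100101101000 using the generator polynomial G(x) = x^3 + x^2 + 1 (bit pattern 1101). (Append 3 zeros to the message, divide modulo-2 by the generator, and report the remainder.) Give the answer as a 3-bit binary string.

100

Append 3 zeros: 1100101101000000. Divide by 1101 (XOR where the leading bit is 1):
  pos 0: 1100 XOR 1101 = 0001
  pos 3: 1101 XOR 1101 = 0000
  pos 7: 1010 XOR 1101 = 0111
  pos 8: 1110 XOR 1101 = 0011
  pos 10: 1100 XOR 1101 = 0001
Remainder (last 3 bits) = 100. This is the CRC / FCS.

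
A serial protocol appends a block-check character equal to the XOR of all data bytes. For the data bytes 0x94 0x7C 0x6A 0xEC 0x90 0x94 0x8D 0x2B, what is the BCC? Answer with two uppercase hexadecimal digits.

CC

XOR the bytes together:
  start with 0x94
  0x94 ⊕ 0x7C = 0xE8
  0xE8 ⊕ 0x6A = 0x82
  0x82 ⊕ 0xEC = 0x6E
  0x6E ⊕ 0x90 = 0xFE
  0xFE ⊕ 0x94 = 0x6A
  0x6A ⊕ 0x8D = 0xE7
  0xE7 ⊕ 0x2B = 0xCC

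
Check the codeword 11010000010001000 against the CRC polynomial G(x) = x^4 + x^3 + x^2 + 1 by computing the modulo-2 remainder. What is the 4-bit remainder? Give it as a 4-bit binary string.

0001

Modulo-2 division of 11010000010001000 by 11101:
  pos 0: 11010 XOR 11101 = 00111
  pos 2: 11100 XOR 11101 = 00001
  pos 6: 10010 XOR 11101 = 01111
  pos 7: 11110 XOR 11101 = 00011
  pos 10: 11010 XOR 11101 = 00111
  pos 12: 11100 XOR 11101 = 00001
Remainder = 0001 (nonzero — an error is detected).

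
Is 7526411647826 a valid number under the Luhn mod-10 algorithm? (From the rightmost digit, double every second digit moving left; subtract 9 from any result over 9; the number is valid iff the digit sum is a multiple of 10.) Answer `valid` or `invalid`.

From the right, keep odd positions and double even positions (subtract 9 from any doubled value over 9):
  doubled (positions 2,4,...): 4 5 3 2 3 1 → sum 18
  kept (positions 1,3,...): 6 8 4 1 4 2 7 → sum 32
Total = 50.
50 mod 10 = 0, so the number is valid.

valid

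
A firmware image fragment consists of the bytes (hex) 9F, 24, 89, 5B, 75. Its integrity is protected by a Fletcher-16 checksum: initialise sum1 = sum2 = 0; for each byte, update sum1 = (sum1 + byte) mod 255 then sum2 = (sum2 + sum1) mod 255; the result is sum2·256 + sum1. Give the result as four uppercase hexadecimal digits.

771E

Running sums (mod 255):
  after byte 0 (9F): sum1=159, sum2=159
  after byte 1 (24): sum1=195, sum2=99
  after byte 2 (89): sum1=77, sum2=176
  after byte 3 (5B): sum1=168, sum2=89
  after byte 4 (75): sum1=30, sum2=119
Checksum = sum2·256 + sum1 = 119·256 + 30 = 30494 = 0x771E.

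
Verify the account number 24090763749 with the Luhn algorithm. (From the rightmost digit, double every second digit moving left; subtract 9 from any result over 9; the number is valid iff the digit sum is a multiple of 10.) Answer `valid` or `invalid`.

valid

From the right, keep odd positions and double even positions (subtract 9 from any doubled value over 9):
  doubled (positions 2,4,...): 8 6 5 9 8 → sum 36
  kept (positions 1,3,...): 9 7 6 0 0 2 → sum 24
Total = 60.
60 mod 10 = 0, so the number is valid.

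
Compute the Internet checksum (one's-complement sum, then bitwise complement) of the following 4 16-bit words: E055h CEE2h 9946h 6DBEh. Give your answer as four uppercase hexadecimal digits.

One's-complement addition (fold any carry out of bit 15 back into bit 0):
  0xE055 + 0xCEE2 = 0x1AF37 → wrap carry → 0xAF38
  0xAF38 + 0x9946 = 0x1487E → wrap carry → 0x487F
  0x487F + 0x6DBE = 0x0B63D
One's-complement sum = 0xB63D.
Checksum = ~0xB63D & 0xFFFF = 0x49C2.

49C2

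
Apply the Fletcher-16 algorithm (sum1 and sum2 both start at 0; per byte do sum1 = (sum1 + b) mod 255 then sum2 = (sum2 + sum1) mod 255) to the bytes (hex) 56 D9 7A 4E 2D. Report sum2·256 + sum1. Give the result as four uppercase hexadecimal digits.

Running sums (mod 255):
  after byte 0 (56): sum1=86, sum2=86
  after byte 1 (D9): sum1=48, sum2=134
  after byte 2 (7A): sum1=170, sum2=49
  after byte 3 (4E): sum1=248, sum2=42
  after byte 4 (2D): sum1=38, sum2=80
Checksum = sum2·256 + sum1 = 80·256 + 38 = 20518 = 0x5026.

5026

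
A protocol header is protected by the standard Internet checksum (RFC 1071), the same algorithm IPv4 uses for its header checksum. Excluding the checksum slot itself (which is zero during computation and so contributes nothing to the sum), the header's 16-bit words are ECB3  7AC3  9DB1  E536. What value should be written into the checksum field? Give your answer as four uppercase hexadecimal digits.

One's-complement addition (fold any carry out of bit 15 back into bit 0):
  0xECB3 + 0x7AC3 = 0x16776 → wrap carry → 0x6777
  0x6777 + 0x9DB1 = 0x10528 → wrap carry → 0x0529
  0x0529 + 0xE536 = 0x0EA5F
One's-complement sum = 0xEA5F.
Checksum = ~0xEA5F & 0xFFFF = 0x15A0.

15A0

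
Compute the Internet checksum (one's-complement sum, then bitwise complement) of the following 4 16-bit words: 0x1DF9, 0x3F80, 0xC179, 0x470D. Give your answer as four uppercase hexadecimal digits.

99FF

One's-complement addition (fold any carry out of bit 15 back into bit 0):
  0x1DF9 + 0x3F80 = 0x05D79
  0x5D79 + 0xC179 = 0x11EF2 → wrap carry → 0x1EF3
  0x1EF3 + 0x470D = 0x06600
One's-complement sum = 0x6600.
Checksum = ~0x6600 & 0xFFFF = 0x99FF.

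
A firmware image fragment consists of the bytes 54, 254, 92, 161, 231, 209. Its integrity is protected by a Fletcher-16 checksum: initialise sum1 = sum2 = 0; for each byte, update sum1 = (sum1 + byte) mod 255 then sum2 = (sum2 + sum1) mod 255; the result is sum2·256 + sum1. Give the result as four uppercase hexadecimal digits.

38EC

Running sums (mod 255):
  after byte 0 (54): sum1=54, sum2=54
  after byte 1 (254): sum1=53, sum2=107
  after byte 2 (92): sum1=145, sum2=252
  after byte 3 (161): sum1=51, sum2=48
  after byte 4 (231): sum1=27, sum2=75
  after byte 5 (209): sum1=236, sum2=56
Checksum = sum2·256 + sum1 = 56·256 + 236 = 14572 = 0x38EC.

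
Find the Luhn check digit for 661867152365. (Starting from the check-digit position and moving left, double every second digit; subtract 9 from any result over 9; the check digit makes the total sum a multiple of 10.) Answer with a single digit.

Partial digits right→left: 5 6 3 2 5 1 7 6 8 1 6 6
Double every second digit counting from the check-digit position (so the 1st, 3rd, 5th, ... of the partial from the right).
  doubled (with −9 where >9): 1 6 1 5 7 3 → sum 23
  kept as-is: 6 2 1 6 1 6 → sum 22
Total = 23 + 22 = 45.
Check digit = (10 − (45 mod 10)) mod 10 = 5.

5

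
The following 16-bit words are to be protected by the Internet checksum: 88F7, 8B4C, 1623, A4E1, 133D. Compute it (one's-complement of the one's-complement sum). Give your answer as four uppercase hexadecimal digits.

One's-complement addition (fold any carry out of bit 15 back into bit 0):
  0x88F7 + 0x8B4C = 0x11443 → wrap carry → 0x1444
  0x1444 + 0x1623 = 0x02A67
  0x2A67 + 0xA4E1 = 0x0CF48
  0xCF48 + 0x133D = 0x0E285
One's-complement sum = 0xE285.
Checksum = ~0xE285 & 0xFFFF = 0x1D7A.

1D7A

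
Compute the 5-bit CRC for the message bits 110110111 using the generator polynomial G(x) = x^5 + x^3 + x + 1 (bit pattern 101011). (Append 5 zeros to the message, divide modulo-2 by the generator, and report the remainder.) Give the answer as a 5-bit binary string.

Append 5 zeros: 11011011100000. Divide by 101011 (XOR where the leading bit is 1):
  pos 0: 110110 XOR 101011 = 011101
  pos 1: 111011 XOR 101011 = 010000
  pos 2: 100001 XOR 101011 = 001010
  pos 4: 101010 XOR 101011 = 000001
Remainder (last 5 bits) = 10000. This is the CRC / FCS.

10000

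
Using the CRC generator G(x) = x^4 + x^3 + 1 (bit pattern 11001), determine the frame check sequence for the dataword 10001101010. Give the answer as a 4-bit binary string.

1111

Append 4 zeros: 100011010100000. Divide by 11001 (XOR where the leading bit is 1):
  pos 0: 10001 XOR 11001 = 01000
  pos 1: 10001 XOR 11001 = 01000
  pos 2: 10000 XOR 11001 = 01001
  pos 3: 10011 XOR 11001 = 01010
  pos 4: 10100 XOR 11001 = 01101
  pos 5: 11011 XOR 11001 = 00010
  pos 8: 10000 XOR 11001 = 01001
  pos 9: 10010 XOR 11001 = 01011
  pos 10: 10110 XOR 11001 = 01111
Remainder (last 4 bits) = 1111. This is the CRC / FCS.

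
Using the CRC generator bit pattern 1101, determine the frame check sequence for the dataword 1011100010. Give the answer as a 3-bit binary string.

111

Append 3 zeros: 1011100010000. Divide by 1101 (XOR where the leading bit is 1):
  pos 0: 1011 XOR 1101 = 0110
  pos 1: 1101 XOR 1101 = 0000
  pos 8: 1000 XOR 1101 = 0101
  pos 9: 1010 XOR 1101 = 0111
Remainder (last 3 bits) = 111. This is the CRC / FCS.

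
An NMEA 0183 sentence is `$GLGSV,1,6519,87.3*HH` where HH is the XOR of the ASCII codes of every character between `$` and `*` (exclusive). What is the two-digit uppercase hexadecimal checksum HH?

4D

XOR the ASCII codes of the payload characters:
  'G' = 0x47 → acc = 0x47
  'L' = 0x4C → acc = 0x0B
  'G' = 0x47 → acc = 0x4C
  'S' = 0x53 → acc = 0x1F
  'V' = 0x56 → acc = 0x49
  ',' = 0x2C → acc = 0x65
  '1' = 0x31 → acc = 0x54
  ',' = 0x2C → acc = 0x78
  '6' = 0x36 → acc = 0x4E
  '5' = 0x35 → acc = 0x7B
  '1' = 0x31 → acc = 0x4A
  '9' = 0x39 → acc = 0x73
  ',' = 0x2C → acc = 0x5F
  '8' = 0x38 → acc = 0x67
  '7' = 0x37 → acc = 0x50
  '.' = 0x2E → acc = 0x7E
  '3' = 0x33 → acc = 0x4D
Checksum = 0x4D.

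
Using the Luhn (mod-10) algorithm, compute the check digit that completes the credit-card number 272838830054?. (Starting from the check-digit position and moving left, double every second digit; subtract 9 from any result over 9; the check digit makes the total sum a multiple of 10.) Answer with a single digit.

7

Partial digits right→left: 4 5 0 0 3 8 8 3 8 2 7 2
Double every second digit counting from the check-digit position (so the 1st, 3rd, 5th, ... of the partial from the right).
  doubled (with −9 where >9): 8 0 6 7 7 5 → sum 33
  kept as-is: 5 0 8 3 2 2 → sum 20
Total = 33 + 20 = 53.
Check digit = (10 − (53 mod 10)) mod 10 = 7.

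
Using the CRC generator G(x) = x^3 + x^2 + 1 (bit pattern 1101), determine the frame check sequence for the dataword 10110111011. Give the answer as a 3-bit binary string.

Append 3 zeros: 10110111011000. Divide by 1101 (XOR where the leading bit is 1):
  pos 0: 1011 XOR 1101 = 0110
  pos 1: 1100 XOR 1101 = 0001
  pos 4: 1111 XOR 1101 = 0010
  pos 6: 1001 XOR 1101 = 0100
  pos 7: 1001 XOR 1101 = 0100
  pos 8: 1000 XOR 1101 = 0101
  pos 9: 1010 XOR 1101 = 0111
  pos 10: 1110 XOR 1101 = 0011
Remainder (last 3 bits) = 011. This is the CRC / FCS.

011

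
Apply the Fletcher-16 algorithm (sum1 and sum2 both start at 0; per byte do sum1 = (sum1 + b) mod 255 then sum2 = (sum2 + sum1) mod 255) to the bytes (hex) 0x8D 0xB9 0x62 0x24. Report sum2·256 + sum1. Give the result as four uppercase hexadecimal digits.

4CCD

Running sums (mod 255):
  after byte 0 (0x8D): sum1=141, sum2=141
  after byte 1 (0xB9): sum1=71, sum2=212
  after byte 2 (0x62): sum1=169, sum2=126
  after byte 3 (0x24): sum1=205, sum2=76
Checksum = sum2·256 + sum1 = 76·256 + 205 = 19661 = 0x4CCD.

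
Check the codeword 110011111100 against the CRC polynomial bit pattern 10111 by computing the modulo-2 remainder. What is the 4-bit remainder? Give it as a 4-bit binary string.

0000

Modulo-2 division of 110011111100 by 10111:
  pos 0: 11001 XOR 10111 = 01110
  pos 1: 11101 XOR 10111 = 01010
  pos 2: 10101 XOR 10111 = 00010
  pos 5: 10111 XOR 10111 = 00000
Remainder = 0000 (zero — the frame passes the CRC check).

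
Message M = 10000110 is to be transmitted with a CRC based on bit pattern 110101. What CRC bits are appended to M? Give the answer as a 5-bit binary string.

Append 5 zeros: 1000011000000. Divide by 110101 (XOR where the leading bit is 1):
  pos 0: 100001 XOR 110101 = 010100
  pos 1: 101001 XOR 110101 = 011100
  pos 2: 111000 XOR 110101 = 001101
  pos 4: 110100 XOR 110101 = 000001
Remainder (last 5 bits) = 01000. This is the CRC / FCS.

01000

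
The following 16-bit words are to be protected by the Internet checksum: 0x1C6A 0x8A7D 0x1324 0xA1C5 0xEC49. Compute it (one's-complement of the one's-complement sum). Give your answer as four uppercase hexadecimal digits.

B7E4

One's-complement addition (fold any carry out of bit 15 back into bit 0):
  0x1C6A + 0x8A7D = 0x0A6E7
  0xA6E7 + 0x1324 = 0x0BA0B
  0xBA0B + 0xA1C5 = 0x15BD0 → wrap carry → 0x5BD1
  0x5BD1 + 0xEC49 = 0x1481A → wrap carry → 0x481B
One's-complement sum = 0x481B.
Checksum = ~0x481B & 0xFFFF = 0xB7E4.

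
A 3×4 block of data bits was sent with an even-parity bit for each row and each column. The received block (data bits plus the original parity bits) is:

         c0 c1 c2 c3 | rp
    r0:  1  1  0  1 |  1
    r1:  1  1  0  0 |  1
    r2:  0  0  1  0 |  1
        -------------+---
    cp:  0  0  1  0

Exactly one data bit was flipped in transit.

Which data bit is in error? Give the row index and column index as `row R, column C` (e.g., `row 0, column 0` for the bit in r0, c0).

row 1, column 3

Recompute each row's even parity and compare to rp:
  r0: data parity 1, sent rp 1 → ok
  r1: data parity 0, sent rp 1 → mismatch
  r2: data parity 1, sent rp 1 → ok
Recompute each column's even parity and compare to cp:
  c0: data parity 0, sent cp 0 → ok
  c1: data parity 0, sent cp 0 → ok
  c2: data parity 1, sent cp 1 → ok
  c3: data parity 1, sent cp 0 → mismatch
Exactly one row (r1) and one column (c3) fail → the flipped bit is at their intersection.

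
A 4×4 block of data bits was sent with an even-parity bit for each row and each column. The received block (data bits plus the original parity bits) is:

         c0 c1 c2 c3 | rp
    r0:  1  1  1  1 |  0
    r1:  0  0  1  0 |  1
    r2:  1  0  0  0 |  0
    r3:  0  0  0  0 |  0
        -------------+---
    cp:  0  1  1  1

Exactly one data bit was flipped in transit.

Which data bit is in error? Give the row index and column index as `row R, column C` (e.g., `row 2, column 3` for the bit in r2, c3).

Recompute each row's even parity and compare to rp:
  r0: data parity 0, sent rp 0 → ok
  r1: data parity 1, sent rp 1 → ok
  r2: data parity 1, sent rp 0 → mismatch
  r3: data parity 0, sent rp 0 → ok
Recompute each column's even parity and compare to cp:
  c0: data parity 0, sent cp 0 → ok
  c1: data parity 1, sent cp 1 → ok
  c2: data parity 0, sent cp 1 → mismatch
  c3: data parity 1, sent cp 1 → ok
Exactly one row (r2) and one column (c2) fail → the flipped bit is at their intersection.

row 2, column 2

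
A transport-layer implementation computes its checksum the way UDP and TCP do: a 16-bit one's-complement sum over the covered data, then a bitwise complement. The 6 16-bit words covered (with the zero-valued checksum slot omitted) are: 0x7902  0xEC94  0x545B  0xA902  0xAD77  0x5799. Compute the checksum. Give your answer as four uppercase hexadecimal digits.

One's-complement addition (fold any carry out of bit 15 back into bit 0):
  0x7902 + 0xEC94 = 0x16596 → wrap carry → 0x6597
  0x6597 + 0x545B = 0x0B9F2
  0xB9F2 + 0xA902 = 0x162F4 → wrap carry → 0x62F5
  0x62F5 + 0xAD77 = 0x1106C → wrap carry → 0x106D
  0x106D + 0x5799 = 0x06806
One's-complement sum = 0x6806.
Checksum = ~0x6806 & 0xFFFF = 0x97F9.

97F9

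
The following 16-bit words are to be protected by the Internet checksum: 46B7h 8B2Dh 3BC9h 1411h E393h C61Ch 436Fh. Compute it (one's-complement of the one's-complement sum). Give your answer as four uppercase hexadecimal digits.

F120

One's-complement addition (fold any carry out of bit 15 back into bit 0):
  0x46B7 + 0x8B2D = 0x0D1E4
  0xD1E4 + 0x3BC9 = 0x10DAD → wrap carry → 0x0DAE
  0x0DAE + 0x1411 = 0x021BF
  0x21BF + 0xE393 = 0x10552 → wrap carry → 0x0553
  0x0553 + 0xC61C = 0x0CB6F
  0xCB6F + 0x436F = 0x10EDE → wrap carry → 0x0EDF
One's-complement sum = 0x0EDF.
Checksum = ~0x0EDF & 0xFFFF = 0xF120.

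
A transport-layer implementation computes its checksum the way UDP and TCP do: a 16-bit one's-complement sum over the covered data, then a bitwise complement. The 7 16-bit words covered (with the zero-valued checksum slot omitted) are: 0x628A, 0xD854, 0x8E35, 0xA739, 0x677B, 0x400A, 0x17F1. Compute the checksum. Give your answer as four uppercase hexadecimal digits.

D03A

One's-complement addition (fold any carry out of bit 15 back into bit 0):
  0x628A + 0xD854 = 0x13ADE → wrap carry → 0x3ADF
  0x3ADF + 0x8E35 = 0x0C914
  0xC914 + 0xA739 = 0x1704D → wrap carry → 0x704E
  0x704E + 0x677B = 0x0D7C9
  0xD7C9 + 0x400A = 0x117D3 → wrap carry → 0x17D4
  0x17D4 + 0x17F1 = 0x02FC5
One's-complement sum = 0x2FC5.
Checksum = ~0x2FC5 & 0xFFFF = 0xD03A.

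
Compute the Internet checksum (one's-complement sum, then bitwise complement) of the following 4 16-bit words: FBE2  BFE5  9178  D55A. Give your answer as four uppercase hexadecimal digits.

One's-complement addition (fold any carry out of bit 15 back into bit 0):
  0xFBE2 + 0xBFE5 = 0x1BBC7 → wrap carry → 0xBBC8
  0xBBC8 + 0x9178 = 0x14D40 → wrap carry → 0x4D41
  0x4D41 + 0xD55A = 0x1229B → wrap carry → 0x229C
One's-complement sum = 0x229C.
Checksum = ~0x229C & 0xFFFF = 0xDD63.

DD63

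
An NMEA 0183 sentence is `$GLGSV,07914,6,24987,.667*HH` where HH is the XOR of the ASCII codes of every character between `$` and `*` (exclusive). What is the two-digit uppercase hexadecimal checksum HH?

XOR the ASCII codes of the payload characters:
  'G' = 0x47 → acc = 0x47
  'L' = 0x4C → acc = 0x0B
  'G' = 0x47 → acc = 0x4C
  'S' = 0x53 → acc = 0x1F
  'V' = 0x56 → acc = 0x49
  ',' = 0x2C → acc = 0x65
  '0' = 0x30 → acc = 0x55
  '7' = 0x37 → acc = 0x62
  '9' = 0x39 → acc = 0x5B
  '1' = 0x31 → acc = 0x6A
  '4' = 0x34 → acc = 0x5E
  ',' = 0x2C → acc = 0x72
  '6' = 0x36 → acc = 0x44
  ',' = 0x2C → acc = 0x68
  '2' = 0x32 → acc = 0x5A
  '4' = 0x34 → acc = 0x6E
  '9' = 0x39 → acc = 0x57
  '8' = 0x38 → acc = 0x6F
  '7' = 0x37 → acc = 0x58
  ',' = 0x2C → acc = 0x74
  '.' = 0x2E → acc = 0x5A
  '6' = 0x36 → acc = 0x6C
  '6' = 0x36 → acc = 0x5A
  '7' = 0x37 → acc = 0x6D
Checksum = 0x6D.

6D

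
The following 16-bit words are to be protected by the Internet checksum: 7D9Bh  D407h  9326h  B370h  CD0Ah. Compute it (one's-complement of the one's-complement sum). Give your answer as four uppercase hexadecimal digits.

One's-complement addition (fold any carry out of bit 15 back into bit 0):
  0x7D9B + 0xD407 = 0x151A2 → wrap carry → 0x51A3
  0x51A3 + 0x9326 = 0x0E4C9
  0xE4C9 + 0xB370 = 0x19839 → wrap carry → 0x983A
  0x983A + 0xCD0A = 0x16544 → wrap carry → 0x6545
One's-complement sum = 0x6545.
Checksum = ~0x6545 & 0xFFFF = 0x9ABA.

9ABA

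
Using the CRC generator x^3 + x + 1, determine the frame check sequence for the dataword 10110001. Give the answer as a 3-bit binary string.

Append 3 zeros: 10110001000. Divide by 1011 (XOR where the leading bit is 1):
  pos 0: 1011 XOR 1011 = 0000
  pos 7: 1000 XOR 1011 = 0011
Remainder (last 3 bits) = 011. This is the CRC / FCS.

011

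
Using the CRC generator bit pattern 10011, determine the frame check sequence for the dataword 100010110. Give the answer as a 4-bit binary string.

Append 4 zeros: 1000101100000. Divide by 10011 (XOR where the leading bit is 1):
  pos 0: 10001 XOR 10011 = 00010
  pos 3: 10011 XOR 10011 = 00000
Remainder (last 4 bits) = 0000. This is the CRC / FCS.

0000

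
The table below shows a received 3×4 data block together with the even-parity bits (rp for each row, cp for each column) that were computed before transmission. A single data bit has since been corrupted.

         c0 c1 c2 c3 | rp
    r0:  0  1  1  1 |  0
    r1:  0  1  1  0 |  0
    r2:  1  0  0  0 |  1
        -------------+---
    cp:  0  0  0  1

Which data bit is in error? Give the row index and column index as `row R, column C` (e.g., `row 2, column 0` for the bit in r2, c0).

Recompute each row's even parity and compare to rp:
  r0: data parity 1, sent rp 0 → mismatch
  r1: data parity 0, sent rp 0 → ok
  r2: data parity 1, sent rp 1 → ok
Recompute each column's even parity and compare to cp:
  c0: data parity 1, sent cp 0 → mismatch
  c1: data parity 0, sent cp 0 → ok
  c2: data parity 0, sent cp 0 → ok
  c3: data parity 1, sent cp 1 → ok
Exactly one row (r0) and one column (c0) fail → the flipped bit is at their intersection.

row 0, column 0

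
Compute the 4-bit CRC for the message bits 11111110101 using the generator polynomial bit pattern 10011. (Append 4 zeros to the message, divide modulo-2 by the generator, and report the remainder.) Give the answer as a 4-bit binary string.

Append 4 zeros: 111111101010000. Divide by 10011 (XOR where the leading bit is 1):
  pos 0: 11111 XOR 10011 = 01100
  pos 1: 11001 XOR 10011 = 01010
  pos 2: 10101 XOR 10011 = 00110
  pos 4: 11001 XOR 10011 = 01010
  pos 5: 10100 XOR 10011 = 00111
  pos 7: 11110 XOR 10011 = 01101
  pos 8: 11010 XOR 10011 = 01001
  pos 9: 10010 XOR 10011 = 00001
Remainder (last 4 bits) = 0010. This is the CRC / FCS.

0010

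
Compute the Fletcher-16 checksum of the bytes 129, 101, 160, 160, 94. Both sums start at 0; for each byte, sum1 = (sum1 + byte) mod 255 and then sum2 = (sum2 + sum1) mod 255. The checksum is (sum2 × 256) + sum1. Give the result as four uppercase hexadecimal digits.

9E86

Running sums (mod 255):
  after byte 0 (129): sum1=129, sum2=129
  after byte 1 (101): sum1=230, sum2=104
  after byte 2 (160): sum1=135, sum2=239
  after byte 3 (160): sum1=40, sum2=24
  after byte 4 (94): sum1=134, sum2=158
Checksum = sum2·256 + sum1 = 158·256 + 134 = 40582 = 0x9E86.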